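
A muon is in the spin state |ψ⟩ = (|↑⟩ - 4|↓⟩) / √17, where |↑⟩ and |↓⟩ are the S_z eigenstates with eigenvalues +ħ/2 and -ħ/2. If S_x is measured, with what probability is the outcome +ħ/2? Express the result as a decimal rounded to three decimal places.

|+x⟩ = (|↑⟩ + |↓⟩)/√2, so ⟨+x|ψ⟩ = (-3) / (√2·√17).
P = |-3|² / 34 = 9/34.

0.265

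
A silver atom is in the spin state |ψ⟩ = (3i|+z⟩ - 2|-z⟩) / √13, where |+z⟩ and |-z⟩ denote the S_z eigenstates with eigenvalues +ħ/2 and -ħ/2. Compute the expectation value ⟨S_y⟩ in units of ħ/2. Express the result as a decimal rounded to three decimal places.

⟨σ_y⟩ = 2 Im(a* b)/(|a|²+|b|²) with a = 3i, b = -2.
a* b = 6i, so ⟨σ_y⟩ = 12/13.
⟨S_y⟩ = (ħ/2)·⟨σ_y⟩.

0.923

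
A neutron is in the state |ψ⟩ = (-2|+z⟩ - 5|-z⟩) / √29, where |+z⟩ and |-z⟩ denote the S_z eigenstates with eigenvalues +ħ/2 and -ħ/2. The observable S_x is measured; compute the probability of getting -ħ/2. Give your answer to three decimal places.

|-x⟩ = (|+z⟩ - |-z⟩)/√2, so ⟨-x|ψ⟩ = (3) / (√2·√29).
P = |3|² / 58 = 9/58.

0.155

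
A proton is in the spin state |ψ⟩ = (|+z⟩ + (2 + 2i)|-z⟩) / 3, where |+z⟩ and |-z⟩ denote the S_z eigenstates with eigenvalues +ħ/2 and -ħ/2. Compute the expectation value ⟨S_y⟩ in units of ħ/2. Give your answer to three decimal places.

⟨σ_y⟩ = 2 Im(a* b)/(|a|²+|b|²) with a = 1, b = (2 + 2i).
a* b = (2 + 2i), so ⟨σ_y⟩ = 4/9.
⟨S_y⟩ = (ħ/2)·⟨σ_y⟩.

0.444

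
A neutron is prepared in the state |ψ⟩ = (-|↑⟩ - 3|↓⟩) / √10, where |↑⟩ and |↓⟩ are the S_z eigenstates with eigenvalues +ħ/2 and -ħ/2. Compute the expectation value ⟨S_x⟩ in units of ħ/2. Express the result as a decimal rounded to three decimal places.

0.600

⟨σ_x⟩ = 2 Re(a* b)/(|a|²+|b|²) with a = -1, b = -3.
a* b = 3, so ⟨σ_x⟩ = 6/10.
⟨S_x⟩ = (ħ/2)·⟨σ_x⟩.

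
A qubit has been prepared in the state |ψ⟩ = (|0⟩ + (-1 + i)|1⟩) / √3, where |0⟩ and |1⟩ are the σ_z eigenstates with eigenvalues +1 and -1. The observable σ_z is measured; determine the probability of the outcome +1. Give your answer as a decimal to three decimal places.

The +1 outcome corresponds to |0⟩. Its amplitude in |ψ⟩ is 1/√3.
P = |1|² / 3 = 1/3.

0.333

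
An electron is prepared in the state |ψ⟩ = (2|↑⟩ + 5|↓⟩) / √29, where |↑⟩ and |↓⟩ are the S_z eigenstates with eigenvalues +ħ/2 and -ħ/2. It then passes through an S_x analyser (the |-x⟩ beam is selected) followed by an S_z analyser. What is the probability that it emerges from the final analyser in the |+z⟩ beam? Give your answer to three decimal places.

0.078

First analyser (S_x): P(|-x⟩) = |⟨-x|ψ⟩|² = 9/58.
After stage 1 the state is |-x⟩; P(|+z⟩) = |⟨+z|-x⟩|² = 1/2.
Joint probability = 9/58 × 1/2 = 0.078.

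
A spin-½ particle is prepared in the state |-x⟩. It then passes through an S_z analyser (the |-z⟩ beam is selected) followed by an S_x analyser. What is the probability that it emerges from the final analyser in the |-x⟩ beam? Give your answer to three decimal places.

0.250

First analyser (S_z): from |-x⟩, P(|-z⟩) = 1/2.
After stage 1 the state is |-z⟩; P(|-x⟩) = |⟨-x|-z⟩|² = 1/2.
Joint probability = 1/2 × 1/2 = 0.250.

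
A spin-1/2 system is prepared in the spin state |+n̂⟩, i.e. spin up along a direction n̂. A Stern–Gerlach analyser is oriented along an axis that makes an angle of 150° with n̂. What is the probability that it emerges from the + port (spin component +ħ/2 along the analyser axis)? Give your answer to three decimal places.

0.067

For spin-½, the probability of finding spin-up along an axis at angle θ to the initial spin direction is cos²(θ/2); spin-down is sin²(θ/2).
θ = 150°, so P = cos²(75°) ≈ 0.067.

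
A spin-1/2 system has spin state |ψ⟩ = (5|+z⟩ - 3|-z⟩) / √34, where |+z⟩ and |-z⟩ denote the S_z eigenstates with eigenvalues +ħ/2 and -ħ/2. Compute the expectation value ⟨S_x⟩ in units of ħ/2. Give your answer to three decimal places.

-0.882

⟨σ_x⟩ = 2 Re(a* b)/(|a|²+|b|²) with a = 5, b = -3.
a* b = -15, so ⟨σ_x⟩ = -30/34.
⟨S_x⟩ = (ħ/2)·⟨σ_x⟩.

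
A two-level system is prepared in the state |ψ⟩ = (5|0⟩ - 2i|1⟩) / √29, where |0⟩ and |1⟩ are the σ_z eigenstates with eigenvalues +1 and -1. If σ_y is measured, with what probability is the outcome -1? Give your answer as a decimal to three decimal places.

0.845

|-y⟩ = (|0⟩ - i|1⟩)/√2, so ⟨-y|ψ⟩ = (7) / (√2·√29).
P = |7|² / 58 = 49/58.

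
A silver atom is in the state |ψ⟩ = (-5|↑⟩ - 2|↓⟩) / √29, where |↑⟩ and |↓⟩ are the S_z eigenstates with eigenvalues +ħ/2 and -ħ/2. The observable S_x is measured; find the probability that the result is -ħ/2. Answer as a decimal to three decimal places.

|-x⟩ = (|↑⟩ - |↓⟩)/√2, so ⟨-x|ψ⟩ = (-3) / (√2·√29).
P = |-3|² / 58 = 9/58.

0.155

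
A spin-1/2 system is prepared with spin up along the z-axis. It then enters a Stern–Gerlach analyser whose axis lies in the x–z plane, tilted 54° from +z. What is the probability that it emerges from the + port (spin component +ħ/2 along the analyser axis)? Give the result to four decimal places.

0.7939

For spin-½, the probability of finding spin-up along an axis at angle θ to the initial spin direction is cos²(θ/2); spin-down is sin²(θ/2).
θ = 54°, so P = cos²(27°) ≈ 0.7939.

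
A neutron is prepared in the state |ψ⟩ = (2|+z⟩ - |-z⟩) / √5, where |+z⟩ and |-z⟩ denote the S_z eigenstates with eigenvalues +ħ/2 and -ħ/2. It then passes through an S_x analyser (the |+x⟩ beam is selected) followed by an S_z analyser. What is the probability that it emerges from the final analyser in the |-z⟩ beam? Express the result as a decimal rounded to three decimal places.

0.050

First analyser (S_x): P(|+x⟩) = |⟨+x|ψ⟩|² = 1/10.
After stage 1 the state is |+x⟩; P(|-z⟩) = |⟨-z|+x⟩|² = 1/2.
Joint probability = 1/10 × 1/2 = 0.050.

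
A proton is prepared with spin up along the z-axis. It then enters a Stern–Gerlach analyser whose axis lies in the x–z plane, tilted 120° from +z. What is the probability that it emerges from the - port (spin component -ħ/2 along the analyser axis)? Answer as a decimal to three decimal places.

0.750

For spin-½, the probability of finding spin-up along an axis at angle θ to the initial spin direction is cos²(θ/2); spin-down is sin²(θ/2).
θ = 120°, so P = sin²(60°) ≈ 0.750.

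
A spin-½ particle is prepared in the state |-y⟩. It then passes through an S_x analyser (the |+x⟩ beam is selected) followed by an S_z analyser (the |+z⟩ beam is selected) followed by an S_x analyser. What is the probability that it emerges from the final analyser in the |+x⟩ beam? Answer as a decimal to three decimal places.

First analyser (S_x): from |-y⟩, P(|+x⟩) = 1/2.
After stage 1 the state is |+x⟩; P(|+z⟩) = |⟨+z|+x⟩|² = 1/2.
After stage 2 the state is |+z⟩; P(|+x⟩) = |⟨+x|+z⟩|² = 1/2.
Joint probability = 1/2 × 1/2 × 1/2 = 0.125.

0.125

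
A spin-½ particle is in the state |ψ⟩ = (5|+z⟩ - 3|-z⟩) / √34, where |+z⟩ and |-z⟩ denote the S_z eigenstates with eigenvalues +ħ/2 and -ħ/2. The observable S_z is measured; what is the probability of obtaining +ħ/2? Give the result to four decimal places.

The +ħ/2 outcome corresponds to |+z⟩. Its amplitude in |ψ⟩ is 5/√34.
P = |5|² / 34 = 25/34.

0.7353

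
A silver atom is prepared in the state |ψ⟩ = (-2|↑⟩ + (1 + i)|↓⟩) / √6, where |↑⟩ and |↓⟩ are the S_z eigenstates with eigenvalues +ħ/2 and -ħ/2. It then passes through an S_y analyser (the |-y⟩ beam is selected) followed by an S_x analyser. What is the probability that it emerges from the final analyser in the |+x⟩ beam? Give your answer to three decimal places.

First analyser (S_y): P(|-y⟩) = |⟨-y|ψ⟩|² = 10/12.
After stage 1 the state is |-y⟩; P(|+x⟩) = |⟨+x|-y⟩|² = 1/2.
Joint probability = 10/12 × 1/2 = 0.417.

0.417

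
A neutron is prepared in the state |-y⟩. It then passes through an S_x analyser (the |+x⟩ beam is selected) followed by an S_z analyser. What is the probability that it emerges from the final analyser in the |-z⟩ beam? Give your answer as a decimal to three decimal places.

First analyser (S_x): from |-y⟩, P(|+x⟩) = 1/2.
After stage 1 the state is |+x⟩; P(|-z⟩) = |⟨-z|+x⟩|² = 1/2.
Joint probability = 1/2 × 1/2 = 0.250.

0.250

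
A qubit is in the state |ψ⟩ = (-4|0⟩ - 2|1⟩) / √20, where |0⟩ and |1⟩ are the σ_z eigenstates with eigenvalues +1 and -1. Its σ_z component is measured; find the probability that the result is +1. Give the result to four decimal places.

The +1 outcome corresponds to |0⟩. Its amplitude in |ψ⟩ is -4/√20.
P = |-4|² / 20 = 16/20.

0.8000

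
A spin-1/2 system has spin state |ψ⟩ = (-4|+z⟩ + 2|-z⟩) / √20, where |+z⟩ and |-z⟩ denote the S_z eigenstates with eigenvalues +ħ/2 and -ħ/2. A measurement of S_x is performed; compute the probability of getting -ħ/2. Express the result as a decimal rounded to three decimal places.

0.900

|-x⟩ = (|+z⟩ - |-z⟩)/√2, so ⟨-x|ψ⟩ = (-6) / (√2·√20).
P = |-6|² / 40 = 36/40.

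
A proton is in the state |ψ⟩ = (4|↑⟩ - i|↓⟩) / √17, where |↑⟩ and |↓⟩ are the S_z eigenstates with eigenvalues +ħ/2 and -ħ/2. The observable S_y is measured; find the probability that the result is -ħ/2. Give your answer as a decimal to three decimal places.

0.735

|-y⟩ = (|↑⟩ - i|↓⟩)/√2, so ⟨-y|ψ⟩ = (5) / (√2·√17).
P = |5|² / 34 = 25/34.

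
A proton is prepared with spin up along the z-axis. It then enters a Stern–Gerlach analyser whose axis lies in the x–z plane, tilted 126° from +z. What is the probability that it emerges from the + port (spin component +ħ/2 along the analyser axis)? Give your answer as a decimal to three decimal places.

For spin-½, the probability of finding spin-up along an axis at angle θ to the initial spin direction is cos²(θ/2); spin-down is sin²(θ/2).
θ = 126°, so P = cos²(63°) ≈ 0.206.

0.206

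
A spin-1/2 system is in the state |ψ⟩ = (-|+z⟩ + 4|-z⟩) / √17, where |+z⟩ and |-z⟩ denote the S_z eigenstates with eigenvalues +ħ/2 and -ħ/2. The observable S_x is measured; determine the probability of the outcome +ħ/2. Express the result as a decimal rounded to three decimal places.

0.265

|+x⟩ = (|+z⟩ + |-z⟩)/√2, so ⟨+x|ψ⟩ = (3) / (√2·√17).
P = |3|² / 34 = 9/34.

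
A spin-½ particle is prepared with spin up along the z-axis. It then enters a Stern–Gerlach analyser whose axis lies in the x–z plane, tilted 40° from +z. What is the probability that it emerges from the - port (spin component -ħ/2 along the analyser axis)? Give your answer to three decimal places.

0.117

For spin-½, the probability of finding spin-up along an axis at angle θ to the initial spin direction is cos²(θ/2); spin-down is sin²(θ/2).
θ = 40°, so P = sin²(20°) ≈ 0.117.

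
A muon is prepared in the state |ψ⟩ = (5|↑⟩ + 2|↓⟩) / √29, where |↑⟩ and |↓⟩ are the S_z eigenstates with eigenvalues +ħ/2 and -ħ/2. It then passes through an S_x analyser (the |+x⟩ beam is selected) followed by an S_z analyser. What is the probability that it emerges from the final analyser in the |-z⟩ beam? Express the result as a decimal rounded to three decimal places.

0.422

First analyser (S_x): P(|+x⟩) = |⟨+x|ψ⟩|² = 49/58.
After stage 1 the state is |+x⟩; P(|-z⟩) = |⟨-z|+x⟩|² = 1/2.
Joint probability = 49/58 × 1/2 = 0.422.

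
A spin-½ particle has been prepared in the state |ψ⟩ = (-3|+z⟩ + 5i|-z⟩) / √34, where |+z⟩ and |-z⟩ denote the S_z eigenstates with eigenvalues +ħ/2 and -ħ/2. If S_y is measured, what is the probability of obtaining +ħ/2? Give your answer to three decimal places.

0.059

|+y⟩ = (|+z⟩ + i|-z⟩)/√2, so ⟨+y|ψ⟩ = (2) / (√2·√34).
P = |2|² / 68 = 4/68.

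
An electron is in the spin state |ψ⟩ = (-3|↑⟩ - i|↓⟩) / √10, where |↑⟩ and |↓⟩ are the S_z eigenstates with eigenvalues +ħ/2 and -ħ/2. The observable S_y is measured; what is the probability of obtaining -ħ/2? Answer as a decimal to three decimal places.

|-y⟩ = (|↑⟩ - i|↓⟩)/√2, so ⟨-y|ψ⟩ = (-2) / (√2·√10).
P = |-2|² / 20 = 4/20.

0.200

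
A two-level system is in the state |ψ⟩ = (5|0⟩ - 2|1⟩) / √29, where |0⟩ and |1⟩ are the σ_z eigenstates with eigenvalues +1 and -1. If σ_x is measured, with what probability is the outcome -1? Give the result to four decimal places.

|-x⟩ = (|0⟩ - |1⟩)/√2, so ⟨-x|ψ⟩ = (7) / (√2·√29).
P = |7|² / 58 = 49/58.

0.8448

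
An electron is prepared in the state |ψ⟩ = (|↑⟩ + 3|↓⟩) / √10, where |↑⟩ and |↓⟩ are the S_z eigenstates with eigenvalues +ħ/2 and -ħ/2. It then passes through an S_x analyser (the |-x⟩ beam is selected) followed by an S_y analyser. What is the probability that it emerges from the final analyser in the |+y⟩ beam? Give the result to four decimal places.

First analyser (S_x): P(|-x⟩) = |⟨-x|ψ⟩|² = 4/20.
After stage 1 the state is |-x⟩; P(|+y⟩) = |⟨+y|-x⟩|² = 1/2.
Joint probability = 4/20 × 1/2 = 0.1000.

0.1000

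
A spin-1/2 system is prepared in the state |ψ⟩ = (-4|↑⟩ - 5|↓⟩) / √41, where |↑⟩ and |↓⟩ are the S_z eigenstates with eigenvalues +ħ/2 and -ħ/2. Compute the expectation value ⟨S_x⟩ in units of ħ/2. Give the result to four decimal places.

0.9756

⟨σ_x⟩ = 2 Re(a* b)/(|a|²+|b|²) with a = -4, b = -5.
a* b = 20, so ⟨σ_x⟩ = 40/41.
⟨S_x⟩ = (ħ/2)·⟨σ_x⟩.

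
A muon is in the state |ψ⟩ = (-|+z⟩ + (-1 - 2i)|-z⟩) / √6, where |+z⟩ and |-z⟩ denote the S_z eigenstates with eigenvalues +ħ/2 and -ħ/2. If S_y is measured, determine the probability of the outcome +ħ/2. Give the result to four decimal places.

|+y⟩ = (|+z⟩ + i|-z⟩)/√2, so ⟨+y|ψ⟩ = (-3 + i) / (√2·√6).
P = |-3 + i|² / 12 = 10/12.

0.8333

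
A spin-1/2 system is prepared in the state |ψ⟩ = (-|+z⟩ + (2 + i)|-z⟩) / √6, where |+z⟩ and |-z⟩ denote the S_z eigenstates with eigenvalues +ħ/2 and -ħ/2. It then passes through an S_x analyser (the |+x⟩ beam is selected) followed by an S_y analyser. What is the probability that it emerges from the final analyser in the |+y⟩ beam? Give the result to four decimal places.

0.0833

First analyser (S_x): P(|+x⟩) = |⟨+x|ψ⟩|² = 2/12.
After stage 1 the state is |+x⟩; P(|+y⟩) = |⟨+y|+x⟩|² = 1/2.
Joint probability = 2/12 × 1/2 = 0.0833.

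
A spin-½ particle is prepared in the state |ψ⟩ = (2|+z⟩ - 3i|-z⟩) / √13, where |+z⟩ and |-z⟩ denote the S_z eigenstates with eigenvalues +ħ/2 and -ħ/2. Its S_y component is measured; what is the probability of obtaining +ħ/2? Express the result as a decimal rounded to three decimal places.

0.038

|+y⟩ = (|+z⟩ + i|-z⟩)/√2, so ⟨+y|ψ⟩ = (-1) / (√2·√13).
P = |-1|² / 26 = 1/26.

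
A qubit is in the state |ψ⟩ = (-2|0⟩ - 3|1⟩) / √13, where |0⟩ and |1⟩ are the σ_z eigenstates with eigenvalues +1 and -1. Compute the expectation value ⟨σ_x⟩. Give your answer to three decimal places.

⟨σ_x⟩ = 2 Re(a* b)/(|a|²+|b|²) with a = -2, b = -3.
a* b = 6, so ⟨σ_x⟩ = 12/13.

0.923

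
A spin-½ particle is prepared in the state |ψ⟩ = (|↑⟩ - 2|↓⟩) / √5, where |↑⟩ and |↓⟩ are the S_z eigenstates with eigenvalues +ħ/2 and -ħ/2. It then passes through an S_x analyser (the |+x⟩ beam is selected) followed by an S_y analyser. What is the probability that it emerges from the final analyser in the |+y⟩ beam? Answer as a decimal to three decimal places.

0.050

First analyser (S_x): P(|+x⟩) = |⟨+x|ψ⟩|² = 1/10.
After stage 1 the state is |+x⟩; P(|+y⟩) = |⟨+y|+x⟩|² = 1/2.
Joint probability = 1/10 × 1/2 = 0.050.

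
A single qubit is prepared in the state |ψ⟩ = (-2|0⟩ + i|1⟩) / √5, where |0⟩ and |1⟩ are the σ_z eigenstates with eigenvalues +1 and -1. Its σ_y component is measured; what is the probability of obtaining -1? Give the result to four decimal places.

0.9000

|-y⟩ = (|0⟩ - i|1⟩)/√2, so ⟨-y|ψ⟩ = (-3) / (√2·√5).
P = |-3|² / 10 = 9/10.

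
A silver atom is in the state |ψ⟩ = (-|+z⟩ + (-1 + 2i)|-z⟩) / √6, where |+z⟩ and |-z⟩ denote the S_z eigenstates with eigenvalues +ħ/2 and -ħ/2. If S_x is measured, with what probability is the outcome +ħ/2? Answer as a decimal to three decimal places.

0.667

|+x⟩ = (|+z⟩ + |-z⟩)/√2, so ⟨+x|ψ⟩ = (-2 + 2i) / (√2·√6).
P = |-2 + 2i|² / 12 = 8/12.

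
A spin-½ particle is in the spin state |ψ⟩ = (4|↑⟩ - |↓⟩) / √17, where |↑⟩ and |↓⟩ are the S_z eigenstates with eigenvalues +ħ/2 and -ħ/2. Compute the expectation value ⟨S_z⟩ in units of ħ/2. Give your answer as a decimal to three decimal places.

⟨σ_z⟩ = |a|² - |b|² divided by |a|²+|b|², with a, b the |↑⟩, |↓⟩ amplitudes.
= (16 - 1)/17 = 15/17.
⟨S_z⟩ = (ħ/2)·⟨σ_z⟩.

0.882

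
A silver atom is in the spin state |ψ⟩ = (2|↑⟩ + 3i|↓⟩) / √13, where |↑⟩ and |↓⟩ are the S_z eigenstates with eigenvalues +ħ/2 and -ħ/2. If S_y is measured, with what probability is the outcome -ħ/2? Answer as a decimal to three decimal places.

|-y⟩ = (|↑⟩ - i|↓⟩)/√2, so ⟨-y|ψ⟩ = (-1) / (√2·√13).
P = |-1|² / 26 = 1/26.

0.038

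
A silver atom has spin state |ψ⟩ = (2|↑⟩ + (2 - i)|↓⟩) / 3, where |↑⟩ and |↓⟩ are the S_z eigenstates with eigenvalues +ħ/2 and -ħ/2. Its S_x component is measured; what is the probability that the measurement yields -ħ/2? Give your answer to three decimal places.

0.056

|-x⟩ = (|↑⟩ - |↓⟩)/√2, so ⟨-x|ψ⟩ = (i) / (√2·3).
P = |i|² / 18 = 1/18.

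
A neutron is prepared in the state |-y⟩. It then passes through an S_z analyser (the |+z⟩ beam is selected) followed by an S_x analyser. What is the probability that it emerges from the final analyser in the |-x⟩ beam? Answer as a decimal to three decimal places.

First analyser (S_z): from |-y⟩, P(|+z⟩) = 1/2.
After stage 1 the state is |+z⟩; P(|-x⟩) = |⟨-x|+z⟩|² = 1/2.
Joint probability = 1/2 × 1/2 = 0.250.

0.250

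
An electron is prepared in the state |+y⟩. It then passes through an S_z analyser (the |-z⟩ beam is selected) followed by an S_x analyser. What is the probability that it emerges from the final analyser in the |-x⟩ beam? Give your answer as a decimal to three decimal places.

0.250

First analyser (S_z): from |+y⟩, P(|-z⟩) = 1/2.
After stage 1 the state is |-z⟩; P(|-x⟩) = |⟨-x|-z⟩|² = 1/2.
Joint probability = 1/2 × 1/2 = 0.250.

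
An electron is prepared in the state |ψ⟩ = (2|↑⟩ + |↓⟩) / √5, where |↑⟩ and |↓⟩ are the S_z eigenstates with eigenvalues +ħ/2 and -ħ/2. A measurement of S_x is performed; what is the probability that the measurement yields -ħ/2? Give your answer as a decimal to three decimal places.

0.100

|-x⟩ = (|↑⟩ - |↓⟩)/√2, so ⟨-x|ψ⟩ = (1) / (√2·√5).
P = |1|² / 10 = 1/10.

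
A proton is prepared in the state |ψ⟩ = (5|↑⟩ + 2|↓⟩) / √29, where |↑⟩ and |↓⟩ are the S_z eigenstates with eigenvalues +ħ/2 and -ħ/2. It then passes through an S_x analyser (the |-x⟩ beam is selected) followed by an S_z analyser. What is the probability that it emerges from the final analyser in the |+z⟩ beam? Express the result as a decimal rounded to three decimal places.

0.078

First analyser (S_x): P(|-x⟩) = |⟨-x|ψ⟩|² = 9/58.
After stage 1 the state is |-x⟩; P(|+z⟩) = |⟨+z|-x⟩|² = 1/2.
Joint probability = 9/58 × 1/2 = 0.078.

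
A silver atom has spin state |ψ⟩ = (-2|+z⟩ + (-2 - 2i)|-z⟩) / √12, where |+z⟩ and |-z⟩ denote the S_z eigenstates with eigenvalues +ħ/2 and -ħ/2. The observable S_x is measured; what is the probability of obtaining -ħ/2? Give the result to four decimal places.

|-x⟩ = (|+z⟩ - |-z⟩)/√2, so ⟨-x|ψ⟩ = (2i) / (√2·√12).
P = |2i|² / 24 = 4/24.

0.1667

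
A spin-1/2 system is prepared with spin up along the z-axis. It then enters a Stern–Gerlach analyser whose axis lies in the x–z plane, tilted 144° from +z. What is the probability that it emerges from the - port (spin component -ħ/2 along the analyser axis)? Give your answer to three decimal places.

For spin-½, the probability of finding spin-up along an axis at angle θ to the initial spin direction is cos²(θ/2); spin-down is sin²(θ/2).
θ = 144°, so P = sin²(72°) ≈ 0.905.

0.905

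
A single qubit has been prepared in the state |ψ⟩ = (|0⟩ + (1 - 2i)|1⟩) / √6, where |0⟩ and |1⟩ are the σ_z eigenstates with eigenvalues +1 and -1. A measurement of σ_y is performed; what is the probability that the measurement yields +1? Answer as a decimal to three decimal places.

0.167

|+y⟩ = (|0⟩ + i|1⟩)/√2, so ⟨+y|ψ⟩ = (-1 - i) / (√2·√6).
P = |-1 - i|² / 12 = 2/12.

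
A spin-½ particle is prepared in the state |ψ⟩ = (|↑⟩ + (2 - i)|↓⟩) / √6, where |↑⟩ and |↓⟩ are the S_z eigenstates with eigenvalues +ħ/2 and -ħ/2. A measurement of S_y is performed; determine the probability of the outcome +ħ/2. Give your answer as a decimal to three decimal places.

|+y⟩ = (|↑⟩ + i|↓⟩)/√2, so ⟨+y|ψ⟩ = (-2i) / (√2·√6).
P = |-2i|² / 12 = 4/12.

0.333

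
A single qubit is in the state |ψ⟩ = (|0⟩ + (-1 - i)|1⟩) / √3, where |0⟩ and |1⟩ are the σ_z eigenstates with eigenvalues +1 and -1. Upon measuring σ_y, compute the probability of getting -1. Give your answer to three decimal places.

0.833

|-y⟩ = (|0⟩ - i|1⟩)/√2, so ⟨-y|ψ⟩ = (2 - i) / (√2·√3).
P = |2 - i|² / 6 = 5/6.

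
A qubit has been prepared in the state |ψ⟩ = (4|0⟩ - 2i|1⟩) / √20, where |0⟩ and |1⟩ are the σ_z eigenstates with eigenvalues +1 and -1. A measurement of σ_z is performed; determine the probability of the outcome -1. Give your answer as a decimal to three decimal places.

The -1 outcome corresponds to |1⟩. Its amplitude in |ψ⟩ is -2i/√20.
P = |-2i|² / 20 = 4/20.

0.200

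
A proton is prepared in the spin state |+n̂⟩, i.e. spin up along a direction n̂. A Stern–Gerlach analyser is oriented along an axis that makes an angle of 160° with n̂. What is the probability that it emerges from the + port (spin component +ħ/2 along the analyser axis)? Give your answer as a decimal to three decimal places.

0.030

For spin-½, the probability of finding spin-up along an axis at angle θ to the initial spin direction is cos²(θ/2); spin-down is sin²(θ/2).
θ = 160°, so P = cos²(80°) ≈ 0.030.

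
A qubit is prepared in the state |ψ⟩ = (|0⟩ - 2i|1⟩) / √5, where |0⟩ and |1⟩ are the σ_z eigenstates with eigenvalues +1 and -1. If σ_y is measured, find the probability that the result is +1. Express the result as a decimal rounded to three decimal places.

0.100

|+y⟩ = (|0⟩ + i|1⟩)/√2, so ⟨+y|ψ⟩ = (-1) / (√2·√5).
P = |-1|² / 10 = 1/10.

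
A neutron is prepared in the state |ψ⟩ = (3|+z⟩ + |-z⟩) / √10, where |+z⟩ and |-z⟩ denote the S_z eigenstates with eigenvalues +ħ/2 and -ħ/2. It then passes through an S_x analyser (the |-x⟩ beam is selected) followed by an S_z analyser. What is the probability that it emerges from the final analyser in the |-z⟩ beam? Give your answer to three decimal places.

First analyser (S_x): P(|-x⟩) = |⟨-x|ψ⟩|² = 4/20.
After stage 1 the state is |-x⟩; P(|-z⟩) = |⟨-z|-x⟩|² = 1/2.
Joint probability = 4/20 × 1/2 = 0.100.

0.100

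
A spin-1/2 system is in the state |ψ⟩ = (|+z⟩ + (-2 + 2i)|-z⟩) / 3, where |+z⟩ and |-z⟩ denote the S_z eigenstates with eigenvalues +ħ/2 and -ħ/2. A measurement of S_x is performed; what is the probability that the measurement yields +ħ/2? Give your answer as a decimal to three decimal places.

|+x⟩ = (|+z⟩ + |-z⟩)/√2, so ⟨+x|ψ⟩ = (-1 + 2i) / (√2·3).
P = |-1 + 2i|² / 18 = 5/18.

0.278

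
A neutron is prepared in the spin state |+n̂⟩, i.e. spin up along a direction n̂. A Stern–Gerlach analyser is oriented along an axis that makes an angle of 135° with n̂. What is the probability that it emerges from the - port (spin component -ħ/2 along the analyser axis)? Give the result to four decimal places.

0.8536

For spin-½, the probability of finding spin-up along an axis at angle θ to the initial spin direction is cos²(θ/2); spin-down is sin²(θ/2).
θ = 135°, so P = sin²(67.5°) ≈ 0.8536.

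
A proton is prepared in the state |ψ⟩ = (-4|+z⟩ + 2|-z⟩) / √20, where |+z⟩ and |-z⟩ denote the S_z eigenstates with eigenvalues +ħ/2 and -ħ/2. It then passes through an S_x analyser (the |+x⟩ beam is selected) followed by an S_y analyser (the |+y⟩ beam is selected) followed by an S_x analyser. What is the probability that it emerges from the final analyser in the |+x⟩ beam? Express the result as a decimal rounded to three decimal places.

First analyser (S_x): P(|+x⟩) = |⟨+x|ψ⟩|² = 4/40.
After stage 1 the state is |+x⟩; P(|+y⟩) = |⟨+y|+x⟩|² = 1/2.
After stage 2 the state is |+y⟩; P(|+x⟩) = |⟨+x|+y⟩|² = 1/2.
Joint probability = 4/40 × 1/2 × 1/2 = 0.025.

0.025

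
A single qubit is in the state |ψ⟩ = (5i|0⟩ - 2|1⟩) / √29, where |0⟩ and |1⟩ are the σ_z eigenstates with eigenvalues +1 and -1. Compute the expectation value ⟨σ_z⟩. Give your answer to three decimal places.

⟨σ_z⟩ = |a|² - |b|² divided by |a|²+|b|², with a, b the |0⟩, |1⟩ amplitudes.
= (25 - 4)/29 = 21/29.

0.724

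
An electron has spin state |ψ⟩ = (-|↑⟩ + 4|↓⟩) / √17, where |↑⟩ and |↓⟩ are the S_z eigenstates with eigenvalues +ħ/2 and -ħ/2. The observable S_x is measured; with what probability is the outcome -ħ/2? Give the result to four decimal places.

0.7353

|-x⟩ = (|↑⟩ - |↓⟩)/√2, so ⟨-x|ψ⟩ = (-5) / (√2·√17).
P = |-5|² / 34 = 25/34.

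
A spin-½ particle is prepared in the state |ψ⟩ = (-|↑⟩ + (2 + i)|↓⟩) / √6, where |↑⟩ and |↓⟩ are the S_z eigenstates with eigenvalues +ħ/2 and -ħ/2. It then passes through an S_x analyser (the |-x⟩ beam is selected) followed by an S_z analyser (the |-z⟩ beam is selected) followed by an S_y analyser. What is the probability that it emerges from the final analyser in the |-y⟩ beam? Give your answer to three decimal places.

0.208

First analyser (S_x): P(|-x⟩) = |⟨-x|ψ⟩|² = 10/12.
After stage 1 the state is |-x⟩; P(|-z⟩) = |⟨-z|-x⟩|² = 1/2.
After stage 2 the state is |-z⟩; P(|-y⟩) = |⟨-y|-z⟩|² = 1/2.
Joint probability = 10/12 × 1/2 × 1/2 = 0.208.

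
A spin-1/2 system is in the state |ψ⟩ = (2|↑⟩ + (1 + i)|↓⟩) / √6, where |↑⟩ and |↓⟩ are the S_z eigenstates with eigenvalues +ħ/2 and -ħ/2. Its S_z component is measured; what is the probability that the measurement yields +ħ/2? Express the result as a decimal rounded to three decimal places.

0.667

The +ħ/2 outcome corresponds to |↑⟩. Its amplitude in |ψ⟩ is 2/√6.
P = |2|² / 6 = 4/6.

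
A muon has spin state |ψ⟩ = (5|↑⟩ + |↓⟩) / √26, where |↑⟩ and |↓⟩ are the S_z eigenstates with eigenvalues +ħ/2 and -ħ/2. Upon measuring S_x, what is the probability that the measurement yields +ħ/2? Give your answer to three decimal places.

|+x⟩ = (|↑⟩ + |↓⟩)/√2, so ⟨+x|ψ⟩ = (6) / (√2·√26).
P = |6|² / 52 = 36/52.

0.692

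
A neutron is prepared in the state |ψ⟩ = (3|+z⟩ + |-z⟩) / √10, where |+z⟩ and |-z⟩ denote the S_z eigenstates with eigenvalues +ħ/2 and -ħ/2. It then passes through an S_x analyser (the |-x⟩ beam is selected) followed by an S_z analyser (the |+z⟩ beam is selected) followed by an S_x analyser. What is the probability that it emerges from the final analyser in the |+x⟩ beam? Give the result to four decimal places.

First analyser (S_x): P(|-x⟩) = |⟨-x|ψ⟩|² = 4/20.
After stage 1 the state is |-x⟩; P(|+z⟩) = |⟨+z|-x⟩|² = 1/2.
After stage 2 the state is |+z⟩; P(|+x⟩) = |⟨+x|+z⟩|² = 1/2.
Joint probability = 4/20 × 1/2 × 1/2 = 0.0500.

0.0500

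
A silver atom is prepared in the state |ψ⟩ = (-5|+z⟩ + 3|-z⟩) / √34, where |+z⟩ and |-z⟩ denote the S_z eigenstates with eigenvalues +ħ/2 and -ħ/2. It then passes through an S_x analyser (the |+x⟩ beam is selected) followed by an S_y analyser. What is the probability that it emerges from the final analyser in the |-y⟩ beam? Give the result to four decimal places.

First analyser (S_x): P(|+x⟩) = |⟨+x|ψ⟩|² = 4/68.
After stage 1 the state is |+x⟩; P(|-y⟩) = |⟨-y|+x⟩|² = 1/2.
Joint probability = 4/68 × 1/2 = 0.0294.

0.0294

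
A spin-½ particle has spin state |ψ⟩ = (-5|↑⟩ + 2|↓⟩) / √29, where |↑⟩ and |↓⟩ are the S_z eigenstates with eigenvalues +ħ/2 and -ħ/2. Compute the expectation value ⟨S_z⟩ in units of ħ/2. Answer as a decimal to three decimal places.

0.724

⟨σ_z⟩ = |a|² - |b|² divided by |a|²+|b|², with a, b the |↑⟩, |↓⟩ amplitudes.
= (25 - 4)/29 = 21/29.
⟨S_z⟩ = (ħ/2)·⟨σ_z⟩.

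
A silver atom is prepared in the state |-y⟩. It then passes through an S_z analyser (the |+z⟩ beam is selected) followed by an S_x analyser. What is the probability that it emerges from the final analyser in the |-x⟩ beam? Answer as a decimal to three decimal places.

0.250

First analyser (S_z): from |-y⟩, P(|+z⟩) = 1/2.
After stage 1 the state is |+z⟩; P(|-x⟩) = |⟨-x|+z⟩|² = 1/2.
Joint probability = 1/2 × 1/2 = 0.250.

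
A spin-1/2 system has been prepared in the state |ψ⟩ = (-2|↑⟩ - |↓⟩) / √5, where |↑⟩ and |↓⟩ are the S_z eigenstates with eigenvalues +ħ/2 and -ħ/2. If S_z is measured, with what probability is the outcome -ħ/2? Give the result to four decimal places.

The -ħ/2 outcome corresponds to |↓⟩. Its amplitude in |ψ⟩ is -1/√5.
P = |-1|² / 5 = 1/5.

0.2000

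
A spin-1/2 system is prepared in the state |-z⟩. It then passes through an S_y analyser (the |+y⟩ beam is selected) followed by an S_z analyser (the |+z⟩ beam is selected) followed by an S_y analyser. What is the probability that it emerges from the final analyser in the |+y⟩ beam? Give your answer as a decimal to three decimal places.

0.125

First analyser (S_y): from |-z⟩, P(|+y⟩) = 1/2.
After stage 1 the state is |+y⟩; P(|+z⟩) = |⟨+z|+y⟩|² = 1/2.
After stage 2 the state is |+z⟩; P(|+y⟩) = |⟨+y|+z⟩|² = 1/2.
Joint probability = 1/2 × 1/2 × 1/2 = 0.125.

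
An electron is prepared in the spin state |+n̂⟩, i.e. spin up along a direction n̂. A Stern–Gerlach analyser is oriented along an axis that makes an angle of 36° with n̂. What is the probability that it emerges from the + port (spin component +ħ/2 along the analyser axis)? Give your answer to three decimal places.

0.905

For spin-½, the probability of finding spin-up along an axis at angle θ to the initial spin direction is cos²(θ/2); spin-down is sin²(θ/2).
θ = 36°, so P = cos²(18°) ≈ 0.905.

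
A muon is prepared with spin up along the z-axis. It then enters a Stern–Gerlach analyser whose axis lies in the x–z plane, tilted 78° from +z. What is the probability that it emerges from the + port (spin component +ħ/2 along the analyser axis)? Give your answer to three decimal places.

For spin-½, the probability of finding spin-up along an axis at angle θ to the initial spin direction is cos²(θ/2); spin-down is sin²(θ/2).
θ = 78°, so P = cos²(39°) ≈ 0.604.

0.604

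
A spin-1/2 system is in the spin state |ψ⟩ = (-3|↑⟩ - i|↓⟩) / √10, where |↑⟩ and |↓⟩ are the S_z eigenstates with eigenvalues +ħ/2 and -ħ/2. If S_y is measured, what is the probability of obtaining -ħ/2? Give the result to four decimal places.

0.2000

|-y⟩ = (|↑⟩ - i|↓⟩)/√2, so ⟨-y|ψ⟩ = (-2) / (√2·√10).
P = |-2|² / 20 = 4/20.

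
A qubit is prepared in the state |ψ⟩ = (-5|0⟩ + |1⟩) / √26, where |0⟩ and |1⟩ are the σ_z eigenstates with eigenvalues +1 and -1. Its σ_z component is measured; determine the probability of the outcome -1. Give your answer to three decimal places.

The -1 outcome corresponds to |1⟩. Its amplitude in |ψ⟩ is 1/√26.
P = |1|² / 26 = 1/26.

0.038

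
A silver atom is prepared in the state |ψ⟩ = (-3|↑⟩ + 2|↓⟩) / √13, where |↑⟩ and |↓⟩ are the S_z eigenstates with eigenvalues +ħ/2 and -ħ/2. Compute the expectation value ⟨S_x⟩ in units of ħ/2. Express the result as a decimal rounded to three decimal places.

⟨σ_x⟩ = 2 Re(a* b)/(|a|²+|b|²) with a = -3, b = 2.
a* b = -6, so ⟨σ_x⟩ = -12/13.
⟨S_x⟩ = (ħ/2)·⟨σ_x⟩.

-0.923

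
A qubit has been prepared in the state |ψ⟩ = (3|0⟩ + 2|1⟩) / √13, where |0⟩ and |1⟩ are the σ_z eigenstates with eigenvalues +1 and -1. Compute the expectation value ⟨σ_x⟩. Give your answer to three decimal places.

0.923

⟨σ_x⟩ = 2 Re(a* b)/(|a|²+|b|²) with a = 3, b = 2.
a* b = 6, so ⟨σ_x⟩ = 12/13.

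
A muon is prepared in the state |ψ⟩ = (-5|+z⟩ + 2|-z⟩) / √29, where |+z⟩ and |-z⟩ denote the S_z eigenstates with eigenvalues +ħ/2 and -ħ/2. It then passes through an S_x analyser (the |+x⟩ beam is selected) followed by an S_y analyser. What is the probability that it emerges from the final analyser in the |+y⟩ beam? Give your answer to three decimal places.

First analyser (S_x): P(|+x⟩) = |⟨+x|ψ⟩|² = 9/58.
After stage 1 the state is |+x⟩; P(|+y⟩) = |⟨+y|+x⟩|² = 1/2.
Joint probability = 9/58 × 1/2 = 0.078.

0.078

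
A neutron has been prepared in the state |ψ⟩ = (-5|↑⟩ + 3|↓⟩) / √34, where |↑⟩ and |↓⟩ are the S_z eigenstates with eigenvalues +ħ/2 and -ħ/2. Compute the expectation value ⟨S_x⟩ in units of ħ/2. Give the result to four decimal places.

⟨σ_x⟩ = 2 Re(a* b)/(|a|²+|b|²) with a = -5, b = 3.
a* b = -15, so ⟨σ_x⟩ = -30/34.
⟨S_x⟩ = (ħ/2)·⟨σ_x⟩.

-0.8824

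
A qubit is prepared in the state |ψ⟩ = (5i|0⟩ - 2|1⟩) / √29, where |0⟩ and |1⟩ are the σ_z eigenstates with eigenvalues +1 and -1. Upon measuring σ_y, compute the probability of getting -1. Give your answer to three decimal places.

|-y⟩ = (|0⟩ - i|1⟩)/√2, so ⟨-y|ψ⟩ = (3i) / (√2·√29).
P = |3i|² / 58 = 9/58.

0.155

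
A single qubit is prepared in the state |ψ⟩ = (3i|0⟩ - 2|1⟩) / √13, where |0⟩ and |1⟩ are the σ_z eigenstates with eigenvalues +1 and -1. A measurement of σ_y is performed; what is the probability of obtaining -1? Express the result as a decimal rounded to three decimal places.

0.038

|-y⟩ = (|0⟩ - i|1⟩)/√2, so ⟨-y|ψ⟩ = (i) / (√2·√13).
P = |i|² / 26 = 1/26.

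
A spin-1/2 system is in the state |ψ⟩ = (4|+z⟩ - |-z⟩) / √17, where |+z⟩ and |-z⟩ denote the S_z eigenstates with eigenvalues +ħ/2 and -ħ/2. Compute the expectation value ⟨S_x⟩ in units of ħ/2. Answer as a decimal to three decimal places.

-0.471

⟨σ_x⟩ = 2 Re(a* b)/(|a|²+|b|²) with a = 4, b = -1.
a* b = -4, so ⟨σ_x⟩ = -8/17.
⟨S_x⟩ = (ħ/2)·⟨σ_x⟩.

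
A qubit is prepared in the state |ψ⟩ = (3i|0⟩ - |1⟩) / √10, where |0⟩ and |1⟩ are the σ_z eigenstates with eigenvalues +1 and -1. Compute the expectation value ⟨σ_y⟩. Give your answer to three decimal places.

⟨σ_y⟩ = 2 Im(a* b)/(|a|²+|b|²) with a = 3i, b = -1.
a* b = 3i, so ⟨σ_y⟩ = 6/10.

0.600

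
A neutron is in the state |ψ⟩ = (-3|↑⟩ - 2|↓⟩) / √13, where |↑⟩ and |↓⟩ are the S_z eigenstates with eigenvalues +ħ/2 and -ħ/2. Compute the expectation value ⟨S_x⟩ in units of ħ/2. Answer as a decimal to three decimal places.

⟨σ_x⟩ = 2 Re(a* b)/(|a|²+|b|²) with a = -3, b = -2.
a* b = 6, so ⟨σ_x⟩ = 12/13.
⟨S_x⟩ = (ħ/2)·⟨σ_x⟩.

0.923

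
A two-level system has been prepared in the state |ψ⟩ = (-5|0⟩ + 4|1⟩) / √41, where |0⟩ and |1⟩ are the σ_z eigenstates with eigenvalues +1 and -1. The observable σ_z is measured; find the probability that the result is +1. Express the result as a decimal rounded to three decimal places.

The +1 outcome corresponds to |0⟩. Its amplitude in |ψ⟩ is -5/√41.
P = |-5|² / 41 = 25/41.

0.610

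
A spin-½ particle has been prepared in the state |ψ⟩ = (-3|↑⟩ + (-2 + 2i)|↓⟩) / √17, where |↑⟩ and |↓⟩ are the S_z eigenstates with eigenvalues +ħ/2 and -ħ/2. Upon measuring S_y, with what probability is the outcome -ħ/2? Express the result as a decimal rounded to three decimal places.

|-y⟩ = (|↑⟩ - i|↓⟩)/√2, so ⟨-y|ψ⟩ = (-5 - 2i) / (√2·√17).
P = |-5 - 2i|² / 34 = 29/34.

0.853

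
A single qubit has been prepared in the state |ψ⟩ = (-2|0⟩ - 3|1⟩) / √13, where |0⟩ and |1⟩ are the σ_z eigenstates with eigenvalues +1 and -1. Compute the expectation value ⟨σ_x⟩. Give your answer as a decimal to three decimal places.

0.923

⟨σ_x⟩ = 2 Re(a* b)/(|a|²+|b|²) with a = -2, b = -3.
a* b = 6, so ⟨σ_x⟩ = 12/13.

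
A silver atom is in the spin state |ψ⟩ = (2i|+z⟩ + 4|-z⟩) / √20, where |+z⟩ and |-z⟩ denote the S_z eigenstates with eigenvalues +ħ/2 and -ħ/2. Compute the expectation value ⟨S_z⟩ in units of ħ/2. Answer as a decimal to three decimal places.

-0.600

⟨σ_z⟩ = |a|² - |b|² divided by |a|²+|b|², with a, b the |+z⟩, |-z⟩ amplitudes.
= (4 - 16)/20 = -12/20.
⟨S_z⟩ = (ħ/2)·⟨σ_z⟩.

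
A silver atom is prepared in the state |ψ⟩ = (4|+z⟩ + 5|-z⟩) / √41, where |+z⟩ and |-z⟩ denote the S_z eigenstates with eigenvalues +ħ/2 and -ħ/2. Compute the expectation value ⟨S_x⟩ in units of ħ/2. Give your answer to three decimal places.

0.976

⟨σ_x⟩ = 2 Re(a* b)/(|a|²+|b|²) with a = 4, b = 5.
a* b = 20, so ⟨σ_x⟩ = 40/41.
⟨S_x⟩ = (ħ/2)·⟨σ_x⟩.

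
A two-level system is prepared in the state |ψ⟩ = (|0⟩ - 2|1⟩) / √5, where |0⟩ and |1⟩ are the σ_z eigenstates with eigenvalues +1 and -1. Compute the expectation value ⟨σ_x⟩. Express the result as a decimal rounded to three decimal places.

-0.800

⟨σ_x⟩ = 2 Re(a* b)/(|a|²+|b|²) with a = 1, b = -2.
a* b = -2, so ⟨σ_x⟩ = -4/5.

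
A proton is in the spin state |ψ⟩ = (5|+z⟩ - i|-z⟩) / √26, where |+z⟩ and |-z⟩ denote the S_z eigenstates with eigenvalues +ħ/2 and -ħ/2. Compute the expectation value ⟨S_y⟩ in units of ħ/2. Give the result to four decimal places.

-0.3846

⟨σ_y⟩ = 2 Im(a* b)/(|a|²+|b|²) with a = 5, b = -i.
a* b = -5i, so ⟨σ_y⟩ = -10/26.
⟨S_y⟩ = (ħ/2)·⟨σ_y⟩.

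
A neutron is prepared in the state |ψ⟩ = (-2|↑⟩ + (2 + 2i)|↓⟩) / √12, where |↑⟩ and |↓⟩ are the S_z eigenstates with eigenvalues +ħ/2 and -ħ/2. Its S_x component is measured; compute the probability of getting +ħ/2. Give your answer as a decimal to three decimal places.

|+x⟩ = (|↑⟩ + |↓⟩)/√2, so ⟨+x|ψ⟩ = (2i) / (√2·√12).
P = |2i|² / 24 = 4/24.

0.167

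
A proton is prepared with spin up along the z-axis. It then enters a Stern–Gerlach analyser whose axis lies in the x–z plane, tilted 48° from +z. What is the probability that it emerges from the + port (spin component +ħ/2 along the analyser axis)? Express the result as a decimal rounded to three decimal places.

For spin-½, the probability of finding spin-up along an axis at angle θ to the initial spin direction is cos²(θ/2); spin-down is sin²(θ/2).
θ = 48°, so P = cos²(24°) ≈ 0.835.

0.835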